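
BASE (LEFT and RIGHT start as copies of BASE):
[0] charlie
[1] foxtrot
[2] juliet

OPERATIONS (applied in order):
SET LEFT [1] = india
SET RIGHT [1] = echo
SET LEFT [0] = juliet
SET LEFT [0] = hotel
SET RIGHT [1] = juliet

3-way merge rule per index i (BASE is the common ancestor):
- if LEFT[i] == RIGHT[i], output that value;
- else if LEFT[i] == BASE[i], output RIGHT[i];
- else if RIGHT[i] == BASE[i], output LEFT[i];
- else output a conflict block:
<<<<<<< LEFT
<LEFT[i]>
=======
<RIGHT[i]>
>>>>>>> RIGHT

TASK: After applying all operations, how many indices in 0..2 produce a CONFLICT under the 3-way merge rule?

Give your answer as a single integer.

Answer: 1

Derivation:
Final LEFT:  [hotel, india, juliet]
Final RIGHT: [charlie, juliet, juliet]
i=0: L=hotel, R=charlie=BASE -> take LEFT -> hotel
i=1: BASE=foxtrot L=india R=juliet all differ -> CONFLICT
i=2: L=juliet R=juliet -> agree -> juliet
Conflict count: 1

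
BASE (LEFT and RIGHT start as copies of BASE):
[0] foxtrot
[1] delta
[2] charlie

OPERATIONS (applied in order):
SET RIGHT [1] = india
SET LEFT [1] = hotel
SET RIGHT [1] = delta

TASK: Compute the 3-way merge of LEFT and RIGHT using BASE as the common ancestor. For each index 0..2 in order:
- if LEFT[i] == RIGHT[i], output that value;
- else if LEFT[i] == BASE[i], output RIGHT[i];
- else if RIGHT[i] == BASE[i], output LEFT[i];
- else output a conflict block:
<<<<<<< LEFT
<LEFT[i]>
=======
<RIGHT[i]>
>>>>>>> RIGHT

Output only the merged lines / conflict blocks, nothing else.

Final LEFT:  [foxtrot, hotel, charlie]
Final RIGHT: [foxtrot, delta, charlie]
i=0: L=foxtrot R=foxtrot -> agree -> foxtrot
i=1: L=hotel, R=delta=BASE -> take LEFT -> hotel
i=2: L=charlie R=charlie -> agree -> charlie

Answer: foxtrot
hotel
charlie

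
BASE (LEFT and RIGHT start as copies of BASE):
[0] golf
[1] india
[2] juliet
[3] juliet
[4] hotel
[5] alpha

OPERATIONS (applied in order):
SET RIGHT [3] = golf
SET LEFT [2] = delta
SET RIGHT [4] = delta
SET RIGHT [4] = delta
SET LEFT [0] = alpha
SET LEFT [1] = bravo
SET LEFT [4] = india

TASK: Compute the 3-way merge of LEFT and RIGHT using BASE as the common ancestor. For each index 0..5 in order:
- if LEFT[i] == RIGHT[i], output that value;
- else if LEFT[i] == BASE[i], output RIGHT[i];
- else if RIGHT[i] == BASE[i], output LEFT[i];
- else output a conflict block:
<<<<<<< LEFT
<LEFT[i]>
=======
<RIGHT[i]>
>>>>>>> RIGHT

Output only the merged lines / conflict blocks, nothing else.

Final LEFT:  [alpha, bravo, delta, juliet, india, alpha]
Final RIGHT: [golf, india, juliet, golf, delta, alpha]
i=0: L=alpha, R=golf=BASE -> take LEFT -> alpha
i=1: L=bravo, R=india=BASE -> take LEFT -> bravo
i=2: L=delta, R=juliet=BASE -> take LEFT -> delta
i=3: L=juliet=BASE, R=golf -> take RIGHT -> golf
i=4: BASE=hotel L=india R=delta all differ -> CONFLICT
i=5: L=alpha R=alpha -> agree -> alpha

Answer: alpha
bravo
delta
golf
<<<<<<< LEFT
india
=======
delta
>>>>>>> RIGHT
alpha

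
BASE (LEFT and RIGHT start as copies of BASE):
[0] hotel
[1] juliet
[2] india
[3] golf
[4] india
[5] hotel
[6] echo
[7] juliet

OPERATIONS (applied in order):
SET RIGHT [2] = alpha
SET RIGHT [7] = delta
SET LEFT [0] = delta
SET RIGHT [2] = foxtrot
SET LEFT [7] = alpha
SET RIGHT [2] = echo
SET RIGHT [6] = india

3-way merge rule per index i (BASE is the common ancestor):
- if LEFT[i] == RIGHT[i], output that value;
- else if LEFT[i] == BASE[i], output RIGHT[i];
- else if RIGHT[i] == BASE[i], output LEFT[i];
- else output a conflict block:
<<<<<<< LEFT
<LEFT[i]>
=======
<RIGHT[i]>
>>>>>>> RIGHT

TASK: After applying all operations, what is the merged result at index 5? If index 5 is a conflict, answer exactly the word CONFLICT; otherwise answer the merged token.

Answer: hotel

Derivation:
Final LEFT:  [delta, juliet, india, golf, india, hotel, echo, alpha]
Final RIGHT: [hotel, juliet, echo, golf, india, hotel, india, delta]
i=0: L=delta, R=hotel=BASE -> take LEFT -> delta
i=1: L=juliet R=juliet -> agree -> juliet
i=2: L=india=BASE, R=echo -> take RIGHT -> echo
i=3: L=golf R=golf -> agree -> golf
i=4: L=india R=india -> agree -> india
i=5: L=hotel R=hotel -> agree -> hotel
i=6: L=echo=BASE, R=india -> take RIGHT -> india
i=7: BASE=juliet L=alpha R=delta all differ -> CONFLICT
Index 5 -> hotel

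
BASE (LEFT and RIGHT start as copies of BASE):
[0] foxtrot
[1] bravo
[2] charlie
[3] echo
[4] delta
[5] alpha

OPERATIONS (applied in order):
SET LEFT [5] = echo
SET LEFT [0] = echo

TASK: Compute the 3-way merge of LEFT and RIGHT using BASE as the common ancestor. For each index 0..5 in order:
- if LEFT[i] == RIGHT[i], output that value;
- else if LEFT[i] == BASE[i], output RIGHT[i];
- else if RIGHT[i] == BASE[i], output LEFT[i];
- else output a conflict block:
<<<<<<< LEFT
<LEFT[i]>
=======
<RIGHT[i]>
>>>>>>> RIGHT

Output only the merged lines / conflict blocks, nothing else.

Final LEFT:  [echo, bravo, charlie, echo, delta, echo]
Final RIGHT: [foxtrot, bravo, charlie, echo, delta, alpha]
i=0: L=echo, R=foxtrot=BASE -> take LEFT -> echo
i=1: L=bravo R=bravo -> agree -> bravo
i=2: L=charlie R=charlie -> agree -> charlie
i=3: L=echo R=echo -> agree -> echo
i=4: L=delta R=delta -> agree -> delta
i=5: L=echo, R=alpha=BASE -> take LEFT -> echo

Answer: echo
bravo
charlie
echo
delta
echo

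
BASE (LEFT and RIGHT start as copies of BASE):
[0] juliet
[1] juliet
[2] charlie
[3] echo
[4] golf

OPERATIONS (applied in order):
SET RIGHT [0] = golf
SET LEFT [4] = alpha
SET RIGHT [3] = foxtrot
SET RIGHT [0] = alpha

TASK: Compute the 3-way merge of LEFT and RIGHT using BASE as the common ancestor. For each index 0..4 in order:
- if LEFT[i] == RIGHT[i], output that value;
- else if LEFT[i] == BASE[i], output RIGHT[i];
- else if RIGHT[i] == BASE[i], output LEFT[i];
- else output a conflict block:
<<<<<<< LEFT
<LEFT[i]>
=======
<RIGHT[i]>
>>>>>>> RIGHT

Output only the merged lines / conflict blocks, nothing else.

Final LEFT:  [juliet, juliet, charlie, echo, alpha]
Final RIGHT: [alpha, juliet, charlie, foxtrot, golf]
i=0: L=juliet=BASE, R=alpha -> take RIGHT -> alpha
i=1: L=juliet R=juliet -> agree -> juliet
i=2: L=charlie R=charlie -> agree -> charlie
i=3: L=echo=BASE, R=foxtrot -> take RIGHT -> foxtrot
i=4: L=alpha, R=golf=BASE -> take LEFT -> alpha

Answer: alpha
juliet
charlie
foxtrot
alpha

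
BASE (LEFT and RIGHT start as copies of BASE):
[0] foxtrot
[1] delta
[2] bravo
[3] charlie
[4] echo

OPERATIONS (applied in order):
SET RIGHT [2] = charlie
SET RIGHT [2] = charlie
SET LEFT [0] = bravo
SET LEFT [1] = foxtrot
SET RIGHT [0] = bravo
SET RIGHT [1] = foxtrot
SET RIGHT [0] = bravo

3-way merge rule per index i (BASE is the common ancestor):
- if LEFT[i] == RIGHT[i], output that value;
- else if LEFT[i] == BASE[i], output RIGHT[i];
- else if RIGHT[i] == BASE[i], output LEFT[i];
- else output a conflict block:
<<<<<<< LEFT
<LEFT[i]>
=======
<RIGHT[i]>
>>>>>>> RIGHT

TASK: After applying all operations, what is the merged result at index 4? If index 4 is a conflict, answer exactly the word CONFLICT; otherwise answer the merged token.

Answer: echo

Derivation:
Final LEFT:  [bravo, foxtrot, bravo, charlie, echo]
Final RIGHT: [bravo, foxtrot, charlie, charlie, echo]
i=0: L=bravo R=bravo -> agree -> bravo
i=1: L=foxtrot R=foxtrot -> agree -> foxtrot
i=2: L=bravo=BASE, R=charlie -> take RIGHT -> charlie
i=3: L=charlie R=charlie -> agree -> charlie
i=4: L=echo R=echo -> agree -> echo
Index 4 -> echo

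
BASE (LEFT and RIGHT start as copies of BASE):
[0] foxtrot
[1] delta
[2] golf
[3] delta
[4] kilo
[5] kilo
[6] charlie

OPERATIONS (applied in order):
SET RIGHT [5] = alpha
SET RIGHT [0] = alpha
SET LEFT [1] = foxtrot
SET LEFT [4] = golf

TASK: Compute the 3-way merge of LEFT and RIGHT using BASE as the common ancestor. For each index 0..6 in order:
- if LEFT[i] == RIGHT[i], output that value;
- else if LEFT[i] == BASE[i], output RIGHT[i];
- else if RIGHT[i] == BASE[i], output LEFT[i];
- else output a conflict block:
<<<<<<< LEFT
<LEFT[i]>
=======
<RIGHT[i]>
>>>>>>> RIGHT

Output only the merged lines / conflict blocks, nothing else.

Answer: alpha
foxtrot
golf
delta
golf
alpha
charlie

Derivation:
Final LEFT:  [foxtrot, foxtrot, golf, delta, golf, kilo, charlie]
Final RIGHT: [alpha, delta, golf, delta, kilo, alpha, charlie]
i=0: L=foxtrot=BASE, R=alpha -> take RIGHT -> alpha
i=1: L=foxtrot, R=delta=BASE -> take LEFT -> foxtrot
i=2: L=golf R=golf -> agree -> golf
i=3: L=delta R=delta -> agree -> delta
i=4: L=golf, R=kilo=BASE -> take LEFT -> golf
i=5: L=kilo=BASE, R=alpha -> take RIGHT -> alpha
i=6: L=charlie R=charlie -> agree -> charlie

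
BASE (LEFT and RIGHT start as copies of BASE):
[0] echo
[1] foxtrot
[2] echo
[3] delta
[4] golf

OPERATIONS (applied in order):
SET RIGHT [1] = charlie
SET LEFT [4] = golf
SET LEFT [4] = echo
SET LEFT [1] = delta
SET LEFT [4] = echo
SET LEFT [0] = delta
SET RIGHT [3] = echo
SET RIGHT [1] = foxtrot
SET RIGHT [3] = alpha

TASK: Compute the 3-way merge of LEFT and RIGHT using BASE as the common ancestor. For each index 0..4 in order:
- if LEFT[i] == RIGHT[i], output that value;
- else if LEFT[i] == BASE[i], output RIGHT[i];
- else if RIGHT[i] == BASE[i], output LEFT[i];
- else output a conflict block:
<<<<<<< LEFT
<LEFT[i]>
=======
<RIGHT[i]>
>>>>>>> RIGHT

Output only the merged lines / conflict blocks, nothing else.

Final LEFT:  [delta, delta, echo, delta, echo]
Final RIGHT: [echo, foxtrot, echo, alpha, golf]
i=0: L=delta, R=echo=BASE -> take LEFT -> delta
i=1: L=delta, R=foxtrot=BASE -> take LEFT -> delta
i=2: L=echo R=echo -> agree -> echo
i=3: L=delta=BASE, R=alpha -> take RIGHT -> alpha
i=4: L=echo, R=golf=BASE -> take LEFT -> echo

Answer: delta
delta
echo
alpha
echo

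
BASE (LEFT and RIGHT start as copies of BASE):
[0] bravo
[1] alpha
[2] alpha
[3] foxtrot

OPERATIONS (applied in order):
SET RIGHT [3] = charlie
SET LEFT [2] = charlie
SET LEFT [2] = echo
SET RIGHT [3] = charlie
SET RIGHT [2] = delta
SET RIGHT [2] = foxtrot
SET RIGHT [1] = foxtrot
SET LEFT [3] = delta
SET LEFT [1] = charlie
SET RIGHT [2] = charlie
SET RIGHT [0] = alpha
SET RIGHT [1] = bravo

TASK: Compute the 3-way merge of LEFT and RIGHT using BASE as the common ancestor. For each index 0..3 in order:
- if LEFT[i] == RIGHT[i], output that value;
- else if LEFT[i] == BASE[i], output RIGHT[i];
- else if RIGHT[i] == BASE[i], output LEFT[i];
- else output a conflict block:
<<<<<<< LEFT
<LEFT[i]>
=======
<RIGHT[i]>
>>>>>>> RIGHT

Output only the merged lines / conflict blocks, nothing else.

Final LEFT:  [bravo, charlie, echo, delta]
Final RIGHT: [alpha, bravo, charlie, charlie]
i=0: L=bravo=BASE, R=alpha -> take RIGHT -> alpha
i=1: BASE=alpha L=charlie R=bravo all differ -> CONFLICT
i=2: BASE=alpha L=echo R=charlie all differ -> CONFLICT
i=3: BASE=foxtrot L=delta R=charlie all differ -> CONFLICT

Answer: alpha
<<<<<<< LEFT
charlie
=======
bravo
>>>>>>> RIGHT
<<<<<<< LEFT
echo
=======
charlie
>>>>>>> RIGHT
<<<<<<< LEFT
delta
=======
charlie
>>>>>>> RIGHT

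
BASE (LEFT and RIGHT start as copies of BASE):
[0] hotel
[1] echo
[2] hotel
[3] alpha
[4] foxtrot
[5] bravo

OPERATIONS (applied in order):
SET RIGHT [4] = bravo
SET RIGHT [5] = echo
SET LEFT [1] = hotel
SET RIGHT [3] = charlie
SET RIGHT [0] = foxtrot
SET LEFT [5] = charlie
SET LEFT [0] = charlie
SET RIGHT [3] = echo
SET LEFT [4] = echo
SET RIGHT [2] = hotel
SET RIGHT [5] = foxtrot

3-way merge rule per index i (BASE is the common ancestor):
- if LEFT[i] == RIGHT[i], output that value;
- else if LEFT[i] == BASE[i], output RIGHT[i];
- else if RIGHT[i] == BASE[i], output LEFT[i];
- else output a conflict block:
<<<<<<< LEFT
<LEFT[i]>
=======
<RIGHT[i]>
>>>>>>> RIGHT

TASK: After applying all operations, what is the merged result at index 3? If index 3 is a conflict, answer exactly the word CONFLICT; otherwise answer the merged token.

Final LEFT:  [charlie, hotel, hotel, alpha, echo, charlie]
Final RIGHT: [foxtrot, echo, hotel, echo, bravo, foxtrot]
i=0: BASE=hotel L=charlie R=foxtrot all differ -> CONFLICT
i=1: L=hotel, R=echo=BASE -> take LEFT -> hotel
i=2: L=hotel R=hotel -> agree -> hotel
i=3: L=alpha=BASE, R=echo -> take RIGHT -> echo
i=4: BASE=foxtrot L=echo R=bravo all differ -> CONFLICT
i=5: BASE=bravo L=charlie R=foxtrot all differ -> CONFLICT
Index 3 -> echo

Answer: echo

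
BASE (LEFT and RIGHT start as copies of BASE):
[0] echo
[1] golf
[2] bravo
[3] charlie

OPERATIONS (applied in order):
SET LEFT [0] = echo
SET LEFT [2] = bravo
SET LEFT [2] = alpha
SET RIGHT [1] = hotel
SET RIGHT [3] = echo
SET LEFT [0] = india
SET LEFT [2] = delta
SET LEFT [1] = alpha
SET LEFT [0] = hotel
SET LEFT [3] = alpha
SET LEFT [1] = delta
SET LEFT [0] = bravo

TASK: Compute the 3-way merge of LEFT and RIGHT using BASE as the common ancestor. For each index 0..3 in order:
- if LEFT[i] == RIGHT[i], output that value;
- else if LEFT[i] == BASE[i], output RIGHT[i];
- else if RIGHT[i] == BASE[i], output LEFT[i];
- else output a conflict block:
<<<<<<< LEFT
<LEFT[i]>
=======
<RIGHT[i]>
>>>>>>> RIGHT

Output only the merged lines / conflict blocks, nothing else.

Answer: bravo
<<<<<<< LEFT
delta
=======
hotel
>>>>>>> RIGHT
delta
<<<<<<< LEFT
alpha
=======
echo
>>>>>>> RIGHT

Derivation:
Final LEFT:  [bravo, delta, delta, alpha]
Final RIGHT: [echo, hotel, bravo, echo]
i=0: L=bravo, R=echo=BASE -> take LEFT -> bravo
i=1: BASE=golf L=delta R=hotel all differ -> CONFLICT
i=2: L=delta, R=bravo=BASE -> take LEFT -> delta
i=3: BASE=charlie L=alpha R=echo all differ -> CONFLICT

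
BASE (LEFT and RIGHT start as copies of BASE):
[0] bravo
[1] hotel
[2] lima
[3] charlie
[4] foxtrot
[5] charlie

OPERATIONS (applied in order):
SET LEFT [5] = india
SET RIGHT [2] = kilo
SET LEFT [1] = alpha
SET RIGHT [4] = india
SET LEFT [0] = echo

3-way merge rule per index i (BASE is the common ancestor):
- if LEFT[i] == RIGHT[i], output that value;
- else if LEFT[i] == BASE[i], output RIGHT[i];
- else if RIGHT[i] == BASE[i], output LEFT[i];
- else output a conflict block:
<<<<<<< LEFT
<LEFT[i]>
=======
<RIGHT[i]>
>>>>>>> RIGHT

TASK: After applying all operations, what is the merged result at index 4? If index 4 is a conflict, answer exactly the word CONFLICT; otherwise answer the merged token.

Final LEFT:  [echo, alpha, lima, charlie, foxtrot, india]
Final RIGHT: [bravo, hotel, kilo, charlie, india, charlie]
i=0: L=echo, R=bravo=BASE -> take LEFT -> echo
i=1: L=alpha, R=hotel=BASE -> take LEFT -> alpha
i=2: L=lima=BASE, R=kilo -> take RIGHT -> kilo
i=3: L=charlie R=charlie -> agree -> charlie
i=4: L=foxtrot=BASE, R=india -> take RIGHT -> india
i=5: L=india, R=charlie=BASE -> take LEFT -> india
Index 4 -> india

Answer: india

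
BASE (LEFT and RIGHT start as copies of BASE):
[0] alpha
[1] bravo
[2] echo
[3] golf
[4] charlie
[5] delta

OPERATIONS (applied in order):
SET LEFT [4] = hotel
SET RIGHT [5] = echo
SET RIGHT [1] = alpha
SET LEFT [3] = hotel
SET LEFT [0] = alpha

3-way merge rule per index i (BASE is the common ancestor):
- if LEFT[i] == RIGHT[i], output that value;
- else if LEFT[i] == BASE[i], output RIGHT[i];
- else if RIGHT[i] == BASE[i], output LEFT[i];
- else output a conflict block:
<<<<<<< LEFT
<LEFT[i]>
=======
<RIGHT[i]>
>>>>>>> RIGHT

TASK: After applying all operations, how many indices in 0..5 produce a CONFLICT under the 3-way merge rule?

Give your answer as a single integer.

Final LEFT:  [alpha, bravo, echo, hotel, hotel, delta]
Final RIGHT: [alpha, alpha, echo, golf, charlie, echo]
i=0: L=alpha R=alpha -> agree -> alpha
i=1: L=bravo=BASE, R=alpha -> take RIGHT -> alpha
i=2: L=echo R=echo -> agree -> echo
i=3: L=hotel, R=golf=BASE -> take LEFT -> hotel
i=4: L=hotel, R=charlie=BASE -> take LEFT -> hotel
i=5: L=delta=BASE, R=echo -> take RIGHT -> echo
Conflict count: 0

Answer: 0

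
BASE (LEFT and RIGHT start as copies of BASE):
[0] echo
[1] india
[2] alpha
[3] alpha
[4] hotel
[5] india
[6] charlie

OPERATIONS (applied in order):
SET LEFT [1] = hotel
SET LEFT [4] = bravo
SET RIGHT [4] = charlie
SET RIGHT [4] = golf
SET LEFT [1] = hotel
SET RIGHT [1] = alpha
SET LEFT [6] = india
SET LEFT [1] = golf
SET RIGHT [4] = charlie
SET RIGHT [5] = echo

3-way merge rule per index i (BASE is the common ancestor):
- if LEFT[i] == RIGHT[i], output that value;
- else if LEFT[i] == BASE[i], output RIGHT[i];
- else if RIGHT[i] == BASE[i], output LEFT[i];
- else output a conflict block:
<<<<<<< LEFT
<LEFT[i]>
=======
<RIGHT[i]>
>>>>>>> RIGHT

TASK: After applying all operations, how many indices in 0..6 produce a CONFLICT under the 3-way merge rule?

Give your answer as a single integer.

Answer: 2

Derivation:
Final LEFT:  [echo, golf, alpha, alpha, bravo, india, india]
Final RIGHT: [echo, alpha, alpha, alpha, charlie, echo, charlie]
i=0: L=echo R=echo -> agree -> echo
i=1: BASE=india L=golf R=alpha all differ -> CONFLICT
i=2: L=alpha R=alpha -> agree -> alpha
i=3: L=alpha R=alpha -> agree -> alpha
i=4: BASE=hotel L=bravo R=charlie all differ -> CONFLICT
i=5: L=india=BASE, R=echo -> take RIGHT -> echo
i=6: L=india, R=charlie=BASE -> take LEFT -> india
Conflict count: 2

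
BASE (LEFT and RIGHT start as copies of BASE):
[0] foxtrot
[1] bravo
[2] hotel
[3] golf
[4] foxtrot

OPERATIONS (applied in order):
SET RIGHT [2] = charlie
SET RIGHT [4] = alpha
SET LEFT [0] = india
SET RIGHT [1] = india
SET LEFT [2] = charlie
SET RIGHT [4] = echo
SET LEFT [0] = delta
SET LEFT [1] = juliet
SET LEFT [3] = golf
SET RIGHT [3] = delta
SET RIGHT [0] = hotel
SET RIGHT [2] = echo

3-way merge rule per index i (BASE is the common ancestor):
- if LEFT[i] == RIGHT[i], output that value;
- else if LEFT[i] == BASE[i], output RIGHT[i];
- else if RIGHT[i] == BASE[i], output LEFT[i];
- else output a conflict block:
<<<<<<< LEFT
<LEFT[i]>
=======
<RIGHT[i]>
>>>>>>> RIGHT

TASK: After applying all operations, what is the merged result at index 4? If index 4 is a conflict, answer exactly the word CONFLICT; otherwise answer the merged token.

Answer: echo

Derivation:
Final LEFT:  [delta, juliet, charlie, golf, foxtrot]
Final RIGHT: [hotel, india, echo, delta, echo]
i=0: BASE=foxtrot L=delta R=hotel all differ -> CONFLICT
i=1: BASE=bravo L=juliet R=india all differ -> CONFLICT
i=2: BASE=hotel L=charlie R=echo all differ -> CONFLICT
i=3: L=golf=BASE, R=delta -> take RIGHT -> delta
i=4: L=foxtrot=BASE, R=echo -> take RIGHT -> echo
Index 4 -> echo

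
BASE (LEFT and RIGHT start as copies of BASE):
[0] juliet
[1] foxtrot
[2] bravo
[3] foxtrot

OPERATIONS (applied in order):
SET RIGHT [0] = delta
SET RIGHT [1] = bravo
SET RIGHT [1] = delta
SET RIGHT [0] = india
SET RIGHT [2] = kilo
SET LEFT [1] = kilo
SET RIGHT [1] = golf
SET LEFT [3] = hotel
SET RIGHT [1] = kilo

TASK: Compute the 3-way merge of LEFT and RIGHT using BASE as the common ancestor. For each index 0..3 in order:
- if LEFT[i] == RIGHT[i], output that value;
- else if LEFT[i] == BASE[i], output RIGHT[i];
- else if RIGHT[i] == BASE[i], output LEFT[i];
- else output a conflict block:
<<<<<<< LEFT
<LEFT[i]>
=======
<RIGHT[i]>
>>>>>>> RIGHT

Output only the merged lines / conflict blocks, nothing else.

Answer: india
kilo
kilo
hotel

Derivation:
Final LEFT:  [juliet, kilo, bravo, hotel]
Final RIGHT: [india, kilo, kilo, foxtrot]
i=0: L=juliet=BASE, R=india -> take RIGHT -> india
i=1: L=kilo R=kilo -> agree -> kilo
i=2: L=bravo=BASE, R=kilo -> take RIGHT -> kilo
i=3: L=hotel, R=foxtrot=BASE -> take LEFT -> hotel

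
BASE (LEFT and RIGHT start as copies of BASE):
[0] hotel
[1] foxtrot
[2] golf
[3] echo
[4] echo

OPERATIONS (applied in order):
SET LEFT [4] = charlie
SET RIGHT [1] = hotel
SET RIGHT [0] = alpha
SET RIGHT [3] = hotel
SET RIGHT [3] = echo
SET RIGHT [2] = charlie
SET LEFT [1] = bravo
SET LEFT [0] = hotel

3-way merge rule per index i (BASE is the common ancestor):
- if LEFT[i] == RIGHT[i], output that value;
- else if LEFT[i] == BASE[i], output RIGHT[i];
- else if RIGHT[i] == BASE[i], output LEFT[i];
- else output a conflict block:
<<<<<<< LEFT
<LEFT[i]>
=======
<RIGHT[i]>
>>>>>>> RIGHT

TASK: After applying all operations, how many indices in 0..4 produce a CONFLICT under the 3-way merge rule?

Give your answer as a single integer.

Final LEFT:  [hotel, bravo, golf, echo, charlie]
Final RIGHT: [alpha, hotel, charlie, echo, echo]
i=0: L=hotel=BASE, R=alpha -> take RIGHT -> alpha
i=1: BASE=foxtrot L=bravo R=hotel all differ -> CONFLICT
i=2: L=golf=BASE, R=charlie -> take RIGHT -> charlie
i=3: L=echo R=echo -> agree -> echo
i=4: L=charlie, R=echo=BASE -> take LEFT -> charlie
Conflict count: 1

Answer: 1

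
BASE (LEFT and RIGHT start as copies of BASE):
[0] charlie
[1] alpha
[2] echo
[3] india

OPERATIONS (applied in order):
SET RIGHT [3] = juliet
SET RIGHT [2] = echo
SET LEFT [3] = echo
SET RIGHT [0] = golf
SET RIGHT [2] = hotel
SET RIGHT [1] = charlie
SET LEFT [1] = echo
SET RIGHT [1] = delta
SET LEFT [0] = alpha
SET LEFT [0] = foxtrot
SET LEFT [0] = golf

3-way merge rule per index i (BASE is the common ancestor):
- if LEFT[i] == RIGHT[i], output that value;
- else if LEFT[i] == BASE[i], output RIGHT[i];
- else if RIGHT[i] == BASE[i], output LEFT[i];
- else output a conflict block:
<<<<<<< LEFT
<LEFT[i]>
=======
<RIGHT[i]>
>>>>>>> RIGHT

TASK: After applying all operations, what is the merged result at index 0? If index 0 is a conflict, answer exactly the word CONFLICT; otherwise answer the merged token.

Answer: golf

Derivation:
Final LEFT:  [golf, echo, echo, echo]
Final RIGHT: [golf, delta, hotel, juliet]
i=0: L=golf R=golf -> agree -> golf
i=1: BASE=alpha L=echo R=delta all differ -> CONFLICT
i=2: L=echo=BASE, R=hotel -> take RIGHT -> hotel
i=3: BASE=india L=echo R=juliet all differ -> CONFLICT
Index 0 -> golf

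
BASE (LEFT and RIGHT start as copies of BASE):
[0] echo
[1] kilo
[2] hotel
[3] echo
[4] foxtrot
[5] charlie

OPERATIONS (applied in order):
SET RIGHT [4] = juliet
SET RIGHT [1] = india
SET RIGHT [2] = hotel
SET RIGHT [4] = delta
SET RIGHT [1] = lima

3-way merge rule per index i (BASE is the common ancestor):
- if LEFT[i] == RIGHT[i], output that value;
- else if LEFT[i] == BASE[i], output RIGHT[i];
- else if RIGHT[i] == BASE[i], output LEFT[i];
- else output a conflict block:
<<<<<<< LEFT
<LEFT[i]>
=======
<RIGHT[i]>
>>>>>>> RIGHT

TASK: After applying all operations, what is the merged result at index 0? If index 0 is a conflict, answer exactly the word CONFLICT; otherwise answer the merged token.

Answer: echo

Derivation:
Final LEFT:  [echo, kilo, hotel, echo, foxtrot, charlie]
Final RIGHT: [echo, lima, hotel, echo, delta, charlie]
i=0: L=echo R=echo -> agree -> echo
i=1: L=kilo=BASE, R=lima -> take RIGHT -> lima
i=2: L=hotel R=hotel -> agree -> hotel
i=3: L=echo R=echo -> agree -> echo
i=4: L=foxtrot=BASE, R=delta -> take RIGHT -> delta
i=5: L=charlie R=charlie -> agree -> charlie
Index 0 -> echo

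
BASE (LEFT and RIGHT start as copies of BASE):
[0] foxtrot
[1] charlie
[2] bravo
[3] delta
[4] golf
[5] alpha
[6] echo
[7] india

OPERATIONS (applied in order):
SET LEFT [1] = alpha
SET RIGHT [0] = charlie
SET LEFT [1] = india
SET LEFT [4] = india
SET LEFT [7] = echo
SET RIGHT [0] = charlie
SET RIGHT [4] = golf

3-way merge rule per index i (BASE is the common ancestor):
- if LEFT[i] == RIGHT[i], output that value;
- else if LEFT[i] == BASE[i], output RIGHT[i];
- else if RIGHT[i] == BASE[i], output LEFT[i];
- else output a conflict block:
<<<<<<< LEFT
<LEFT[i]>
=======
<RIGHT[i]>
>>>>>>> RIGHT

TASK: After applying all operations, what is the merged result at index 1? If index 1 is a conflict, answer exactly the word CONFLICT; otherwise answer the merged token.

Final LEFT:  [foxtrot, india, bravo, delta, india, alpha, echo, echo]
Final RIGHT: [charlie, charlie, bravo, delta, golf, alpha, echo, india]
i=0: L=foxtrot=BASE, R=charlie -> take RIGHT -> charlie
i=1: L=india, R=charlie=BASE -> take LEFT -> india
i=2: L=bravo R=bravo -> agree -> bravo
i=3: L=delta R=delta -> agree -> delta
i=4: L=india, R=golf=BASE -> take LEFT -> india
i=5: L=alpha R=alpha -> agree -> alpha
i=6: L=echo R=echo -> agree -> echo
i=7: L=echo, R=india=BASE -> take LEFT -> echo
Index 1 -> india

Answer: india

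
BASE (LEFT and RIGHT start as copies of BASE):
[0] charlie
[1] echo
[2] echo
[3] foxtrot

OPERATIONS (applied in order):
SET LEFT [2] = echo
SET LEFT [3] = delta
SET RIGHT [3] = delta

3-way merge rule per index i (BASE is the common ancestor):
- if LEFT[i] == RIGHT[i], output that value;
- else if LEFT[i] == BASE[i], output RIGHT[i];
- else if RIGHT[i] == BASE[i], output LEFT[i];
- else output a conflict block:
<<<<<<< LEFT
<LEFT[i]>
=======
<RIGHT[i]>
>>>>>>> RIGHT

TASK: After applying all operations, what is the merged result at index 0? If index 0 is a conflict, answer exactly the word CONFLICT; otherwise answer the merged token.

Final LEFT:  [charlie, echo, echo, delta]
Final RIGHT: [charlie, echo, echo, delta]
i=0: L=charlie R=charlie -> agree -> charlie
i=1: L=echo R=echo -> agree -> echo
i=2: L=echo R=echo -> agree -> echo
i=3: L=delta R=delta -> agree -> delta
Index 0 -> charlie

Answer: charlie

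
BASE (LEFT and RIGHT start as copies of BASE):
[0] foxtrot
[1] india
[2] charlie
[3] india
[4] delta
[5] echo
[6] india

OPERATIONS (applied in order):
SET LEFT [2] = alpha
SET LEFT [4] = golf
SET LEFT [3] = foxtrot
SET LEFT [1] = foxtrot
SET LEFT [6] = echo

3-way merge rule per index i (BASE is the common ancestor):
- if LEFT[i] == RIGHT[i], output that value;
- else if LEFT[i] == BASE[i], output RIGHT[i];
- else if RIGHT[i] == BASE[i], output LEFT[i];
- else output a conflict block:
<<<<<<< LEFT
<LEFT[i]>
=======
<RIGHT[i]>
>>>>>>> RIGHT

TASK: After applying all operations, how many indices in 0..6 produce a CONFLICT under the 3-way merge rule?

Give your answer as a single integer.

Answer: 0

Derivation:
Final LEFT:  [foxtrot, foxtrot, alpha, foxtrot, golf, echo, echo]
Final RIGHT: [foxtrot, india, charlie, india, delta, echo, india]
i=0: L=foxtrot R=foxtrot -> agree -> foxtrot
i=1: L=foxtrot, R=india=BASE -> take LEFT -> foxtrot
i=2: L=alpha, R=charlie=BASE -> take LEFT -> alpha
i=3: L=foxtrot, R=india=BASE -> take LEFT -> foxtrot
i=4: L=golf, R=delta=BASE -> take LEFT -> golf
i=5: L=echo R=echo -> agree -> echo
i=6: L=echo, R=india=BASE -> take LEFT -> echo
Conflict count: 0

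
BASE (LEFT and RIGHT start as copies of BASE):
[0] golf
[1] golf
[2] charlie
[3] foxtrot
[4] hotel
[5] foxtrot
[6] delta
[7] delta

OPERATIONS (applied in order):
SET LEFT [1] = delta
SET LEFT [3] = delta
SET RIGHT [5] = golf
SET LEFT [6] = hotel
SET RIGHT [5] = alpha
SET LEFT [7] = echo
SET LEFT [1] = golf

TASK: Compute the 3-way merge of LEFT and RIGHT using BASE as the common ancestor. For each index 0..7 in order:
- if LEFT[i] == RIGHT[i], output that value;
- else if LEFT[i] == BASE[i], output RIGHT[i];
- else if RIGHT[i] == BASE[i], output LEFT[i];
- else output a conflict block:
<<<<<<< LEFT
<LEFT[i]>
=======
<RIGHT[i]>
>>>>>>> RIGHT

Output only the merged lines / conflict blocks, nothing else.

Final LEFT:  [golf, golf, charlie, delta, hotel, foxtrot, hotel, echo]
Final RIGHT: [golf, golf, charlie, foxtrot, hotel, alpha, delta, delta]
i=0: L=golf R=golf -> agree -> golf
i=1: L=golf R=golf -> agree -> golf
i=2: L=charlie R=charlie -> agree -> charlie
i=3: L=delta, R=foxtrot=BASE -> take LEFT -> delta
i=4: L=hotel R=hotel -> agree -> hotel
i=5: L=foxtrot=BASE, R=alpha -> take RIGHT -> alpha
i=6: L=hotel, R=delta=BASE -> take LEFT -> hotel
i=7: L=echo, R=delta=BASE -> take LEFT -> echo

Answer: golf
golf
charlie
delta
hotel
alpha
hotel
echo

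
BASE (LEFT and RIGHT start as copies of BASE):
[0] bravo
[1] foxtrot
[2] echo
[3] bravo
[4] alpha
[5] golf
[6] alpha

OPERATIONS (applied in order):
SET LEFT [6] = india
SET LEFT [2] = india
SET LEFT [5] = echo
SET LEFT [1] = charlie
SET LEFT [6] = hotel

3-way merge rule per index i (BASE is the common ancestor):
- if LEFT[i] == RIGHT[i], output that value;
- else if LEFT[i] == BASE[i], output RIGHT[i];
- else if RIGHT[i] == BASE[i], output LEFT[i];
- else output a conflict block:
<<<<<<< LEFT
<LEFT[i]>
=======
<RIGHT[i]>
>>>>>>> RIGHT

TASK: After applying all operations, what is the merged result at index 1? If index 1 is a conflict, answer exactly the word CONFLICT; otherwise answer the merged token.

Final LEFT:  [bravo, charlie, india, bravo, alpha, echo, hotel]
Final RIGHT: [bravo, foxtrot, echo, bravo, alpha, golf, alpha]
i=0: L=bravo R=bravo -> agree -> bravo
i=1: L=charlie, R=foxtrot=BASE -> take LEFT -> charlie
i=2: L=india, R=echo=BASE -> take LEFT -> india
i=3: L=bravo R=bravo -> agree -> bravo
i=4: L=alpha R=alpha -> agree -> alpha
i=5: L=echo, R=golf=BASE -> take LEFT -> echo
i=6: L=hotel, R=alpha=BASE -> take LEFT -> hotel
Index 1 -> charlie

Answer: charlie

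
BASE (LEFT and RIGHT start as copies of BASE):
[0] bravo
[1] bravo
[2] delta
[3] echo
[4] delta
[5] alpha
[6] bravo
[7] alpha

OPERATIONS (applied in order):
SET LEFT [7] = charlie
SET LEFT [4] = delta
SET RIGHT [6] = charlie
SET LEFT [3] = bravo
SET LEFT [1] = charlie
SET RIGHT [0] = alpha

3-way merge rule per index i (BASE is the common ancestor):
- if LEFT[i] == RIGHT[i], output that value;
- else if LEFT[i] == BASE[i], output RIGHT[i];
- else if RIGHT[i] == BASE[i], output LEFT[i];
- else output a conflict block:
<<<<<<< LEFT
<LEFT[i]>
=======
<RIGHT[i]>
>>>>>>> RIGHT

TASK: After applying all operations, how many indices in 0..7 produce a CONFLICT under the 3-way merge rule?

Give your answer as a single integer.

Answer: 0

Derivation:
Final LEFT:  [bravo, charlie, delta, bravo, delta, alpha, bravo, charlie]
Final RIGHT: [alpha, bravo, delta, echo, delta, alpha, charlie, alpha]
i=0: L=bravo=BASE, R=alpha -> take RIGHT -> alpha
i=1: L=charlie, R=bravo=BASE -> take LEFT -> charlie
i=2: L=delta R=delta -> agree -> delta
i=3: L=bravo, R=echo=BASE -> take LEFT -> bravo
i=4: L=delta R=delta -> agree -> delta
i=5: L=alpha R=alpha -> agree -> alpha
i=6: L=bravo=BASE, R=charlie -> take RIGHT -> charlie
i=7: L=charlie, R=alpha=BASE -> take LEFT -> charlie
Conflict count: 0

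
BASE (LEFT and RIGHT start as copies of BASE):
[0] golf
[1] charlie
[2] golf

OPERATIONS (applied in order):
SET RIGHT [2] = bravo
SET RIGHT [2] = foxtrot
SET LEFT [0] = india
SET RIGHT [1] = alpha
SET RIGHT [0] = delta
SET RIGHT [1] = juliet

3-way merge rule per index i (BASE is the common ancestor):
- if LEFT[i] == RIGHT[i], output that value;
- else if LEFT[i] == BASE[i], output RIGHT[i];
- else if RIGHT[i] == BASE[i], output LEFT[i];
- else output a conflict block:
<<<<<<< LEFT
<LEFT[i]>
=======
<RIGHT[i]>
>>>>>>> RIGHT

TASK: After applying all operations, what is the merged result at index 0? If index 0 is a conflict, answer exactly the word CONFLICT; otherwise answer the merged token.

Final LEFT:  [india, charlie, golf]
Final RIGHT: [delta, juliet, foxtrot]
i=0: BASE=golf L=india R=delta all differ -> CONFLICT
i=1: L=charlie=BASE, R=juliet -> take RIGHT -> juliet
i=2: L=golf=BASE, R=foxtrot -> take RIGHT -> foxtrot
Index 0 -> CONFLICT

Answer: CONFLICT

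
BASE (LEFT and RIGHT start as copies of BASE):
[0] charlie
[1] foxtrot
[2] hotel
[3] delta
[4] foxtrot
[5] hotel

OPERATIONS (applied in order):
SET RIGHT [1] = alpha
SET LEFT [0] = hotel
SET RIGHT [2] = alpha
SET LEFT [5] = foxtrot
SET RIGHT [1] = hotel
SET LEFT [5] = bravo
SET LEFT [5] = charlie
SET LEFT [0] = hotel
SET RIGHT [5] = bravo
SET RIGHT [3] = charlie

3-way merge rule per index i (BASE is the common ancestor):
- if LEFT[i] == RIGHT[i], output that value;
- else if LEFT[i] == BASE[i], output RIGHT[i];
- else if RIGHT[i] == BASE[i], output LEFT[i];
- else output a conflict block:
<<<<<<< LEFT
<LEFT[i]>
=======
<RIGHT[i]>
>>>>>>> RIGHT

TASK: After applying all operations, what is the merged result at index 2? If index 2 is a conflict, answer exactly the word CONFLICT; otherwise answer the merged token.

Answer: alpha

Derivation:
Final LEFT:  [hotel, foxtrot, hotel, delta, foxtrot, charlie]
Final RIGHT: [charlie, hotel, alpha, charlie, foxtrot, bravo]
i=0: L=hotel, R=charlie=BASE -> take LEFT -> hotel
i=1: L=foxtrot=BASE, R=hotel -> take RIGHT -> hotel
i=2: L=hotel=BASE, R=alpha -> take RIGHT -> alpha
i=3: L=delta=BASE, R=charlie -> take RIGHT -> charlie
i=4: L=foxtrot R=foxtrot -> agree -> foxtrot
i=5: BASE=hotel L=charlie R=bravo all differ -> CONFLICT
Index 2 -> alpha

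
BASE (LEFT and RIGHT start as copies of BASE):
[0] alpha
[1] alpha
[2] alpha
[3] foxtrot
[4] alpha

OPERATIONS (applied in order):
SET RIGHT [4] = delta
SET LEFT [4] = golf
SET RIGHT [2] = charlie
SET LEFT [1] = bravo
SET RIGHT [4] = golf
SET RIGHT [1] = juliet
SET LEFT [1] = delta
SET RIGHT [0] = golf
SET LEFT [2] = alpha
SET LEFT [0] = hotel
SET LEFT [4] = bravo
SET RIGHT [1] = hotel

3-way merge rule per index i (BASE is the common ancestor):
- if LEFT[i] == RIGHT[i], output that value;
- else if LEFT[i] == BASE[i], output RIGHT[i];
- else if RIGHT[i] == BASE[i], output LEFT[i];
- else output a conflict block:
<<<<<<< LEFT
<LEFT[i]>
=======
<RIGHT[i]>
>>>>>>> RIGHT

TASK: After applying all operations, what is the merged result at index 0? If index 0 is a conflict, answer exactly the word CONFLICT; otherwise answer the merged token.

Answer: CONFLICT

Derivation:
Final LEFT:  [hotel, delta, alpha, foxtrot, bravo]
Final RIGHT: [golf, hotel, charlie, foxtrot, golf]
i=0: BASE=alpha L=hotel R=golf all differ -> CONFLICT
i=1: BASE=alpha L=delta R=hotel all differ -> CONFLICT
i=2: L=alpha=BASE, R=charlie -> take RIGHT -> charlie
i=3: L=foxtrot R=foxtrot -> agree -> foxtrot
i=4: BASE=alpha L=bravo R=golf all differ -> CONFLICT
Index 0 -> CONFLICT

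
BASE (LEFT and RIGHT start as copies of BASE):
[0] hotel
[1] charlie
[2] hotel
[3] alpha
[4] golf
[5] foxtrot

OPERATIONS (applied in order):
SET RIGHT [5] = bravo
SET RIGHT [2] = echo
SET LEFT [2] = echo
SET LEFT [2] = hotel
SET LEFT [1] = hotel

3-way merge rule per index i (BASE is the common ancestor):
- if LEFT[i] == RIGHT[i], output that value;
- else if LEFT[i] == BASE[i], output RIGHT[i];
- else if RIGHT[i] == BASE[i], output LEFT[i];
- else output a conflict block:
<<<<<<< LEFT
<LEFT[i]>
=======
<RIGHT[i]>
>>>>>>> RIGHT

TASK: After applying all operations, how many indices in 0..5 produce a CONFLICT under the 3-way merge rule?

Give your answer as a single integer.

Answer: 0

Derivation:
Final LEFT:  [hotel, hotel, hotel, alpha, golf, foxtrot]
Final RIGHT: [hotel, charlie, echo, alpha, golf, bravo]
i=0: L=hotel R=hotel -> agree -> hotel
i=1: L=hotel, R=charlie=BASE -> take LEFT -> hotel
i=2: L=hotel=BASE, R=echo -> take RIGHT -> echo
i=3: L=alpha R=alpha -> agree -> alpha
i=4: L=golf R=golf -> agree -> golf
i=5: L=foxtrot=BASE, R=bravo -> take RIGHT -> bravo
Conflict count: 0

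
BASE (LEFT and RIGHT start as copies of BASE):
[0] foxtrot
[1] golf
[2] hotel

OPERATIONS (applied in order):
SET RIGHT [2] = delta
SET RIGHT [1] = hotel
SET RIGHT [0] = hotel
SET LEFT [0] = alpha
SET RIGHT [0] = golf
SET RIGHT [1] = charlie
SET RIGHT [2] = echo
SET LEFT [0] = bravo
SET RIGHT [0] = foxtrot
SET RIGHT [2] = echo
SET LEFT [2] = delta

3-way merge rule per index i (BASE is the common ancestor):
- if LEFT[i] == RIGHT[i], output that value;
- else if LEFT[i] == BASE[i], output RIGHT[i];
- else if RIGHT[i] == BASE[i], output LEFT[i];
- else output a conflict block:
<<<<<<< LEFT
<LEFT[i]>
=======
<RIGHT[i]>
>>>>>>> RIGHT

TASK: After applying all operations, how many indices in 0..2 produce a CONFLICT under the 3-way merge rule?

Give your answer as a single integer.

Final LEFT:  [bravo, golf, delta]
Final RIGHT: [foxtrot, charlie, echo]
i=0: L=bravo, R=foxtrot=BASE -> take LEFT -> bravo
i=1: L=golf=BASE, R=charlie -> take RIGHT -> charlie
i=2: BASE=hotel L=delta R=echo all differ -> CONFLICT
Conflict count: 1

Answer: 1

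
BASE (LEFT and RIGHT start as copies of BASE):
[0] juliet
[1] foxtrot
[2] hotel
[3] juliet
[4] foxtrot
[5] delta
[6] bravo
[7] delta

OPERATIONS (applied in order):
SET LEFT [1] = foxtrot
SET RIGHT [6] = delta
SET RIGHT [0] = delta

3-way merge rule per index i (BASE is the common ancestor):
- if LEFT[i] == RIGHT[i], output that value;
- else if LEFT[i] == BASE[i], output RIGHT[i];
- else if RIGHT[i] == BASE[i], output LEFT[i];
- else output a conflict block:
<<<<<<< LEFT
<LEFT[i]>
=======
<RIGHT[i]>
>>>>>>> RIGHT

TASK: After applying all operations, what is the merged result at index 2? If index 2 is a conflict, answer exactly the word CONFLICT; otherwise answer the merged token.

Final LEFT:  [juliet, foxtrot, hotel, juliet, foxtrot, delta, bravo, delta]
Final RIGHT: [delta, foxtrot, hotel, juliet, foxtrot, delta, delta, delta]
i=0: L=juliet=BASE, R=delta -> take RIGHT -> delta
i=1: L=foxtrot R=foxtrot -> agree -> foxtrot
i=2: L=hotel R=hotel -> agree -> hotel
i=3: L=juliet R=juliet -> agree -> juliet
i=4: L=foxtrot R=foxtrot -> agree -> foxtrot
i=5: L=delta R=delta -> agree -> delta
i=6: L=bravo=BASE, R=delta -> take RIGHT -> delta
i=7: L=delta R=delta -> agree -> delta
Index 2 -> hotel

Answer: hotel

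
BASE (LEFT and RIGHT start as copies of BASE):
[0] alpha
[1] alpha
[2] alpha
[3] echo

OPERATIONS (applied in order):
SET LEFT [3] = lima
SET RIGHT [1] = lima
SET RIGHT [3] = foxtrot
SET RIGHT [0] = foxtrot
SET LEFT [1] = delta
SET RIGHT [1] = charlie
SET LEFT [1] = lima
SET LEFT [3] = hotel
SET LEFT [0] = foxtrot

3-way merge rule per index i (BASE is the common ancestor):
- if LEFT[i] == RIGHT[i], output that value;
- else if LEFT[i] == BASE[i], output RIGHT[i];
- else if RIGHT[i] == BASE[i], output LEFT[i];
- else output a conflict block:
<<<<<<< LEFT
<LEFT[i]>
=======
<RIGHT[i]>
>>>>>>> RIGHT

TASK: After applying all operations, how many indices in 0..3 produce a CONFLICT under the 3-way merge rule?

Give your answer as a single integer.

Answer: 2

Derivation:
Final LEFT:  [foxtrot, lima, alpha, hotel]
Final RIGHT: [foxtrot, charlie, alpha, foxtrot]
i=0: L=foxtrot R=foxtrot -> agree -> foxtrot
i=1: BASE=alpha L=lima R=charlie all differ -> CONFLICT
i=2: L=alpha R=alpha -> agree -> alpha
i=3: BASE=echo L=hotel R=foxtrot all differ -> CONFLICT
Conflict count: 2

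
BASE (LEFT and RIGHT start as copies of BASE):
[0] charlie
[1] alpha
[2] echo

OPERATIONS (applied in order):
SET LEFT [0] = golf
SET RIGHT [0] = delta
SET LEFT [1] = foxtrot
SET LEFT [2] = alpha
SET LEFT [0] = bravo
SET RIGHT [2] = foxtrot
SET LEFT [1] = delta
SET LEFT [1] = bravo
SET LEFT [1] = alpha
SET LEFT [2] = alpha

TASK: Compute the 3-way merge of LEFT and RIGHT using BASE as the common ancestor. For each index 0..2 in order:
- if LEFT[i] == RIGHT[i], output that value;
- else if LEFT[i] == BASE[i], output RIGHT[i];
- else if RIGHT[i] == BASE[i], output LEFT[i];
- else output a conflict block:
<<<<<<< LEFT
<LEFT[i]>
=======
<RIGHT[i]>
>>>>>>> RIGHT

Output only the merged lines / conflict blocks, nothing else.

Answer: <<<<<<< LEFT
bravo
=======
delta
>>>>>>> RIGHT
alpha
<<<<<<< LEFT
alpha
=======
foxtrot
>>>>>>> RIGHT

Derivation:
Final LEFT:  [bravo, alpha, alpha]
Final RIGHT: [delta, alpha, foxtrot]
i=0: BASE=charlie L=bravo R=delta all differ -> CONFLICT
i=1: L=alpha R=alpha -> agree -> alpha
i=2: BASE=echo L=alpha R=foxtrot all differ -> CONFLICT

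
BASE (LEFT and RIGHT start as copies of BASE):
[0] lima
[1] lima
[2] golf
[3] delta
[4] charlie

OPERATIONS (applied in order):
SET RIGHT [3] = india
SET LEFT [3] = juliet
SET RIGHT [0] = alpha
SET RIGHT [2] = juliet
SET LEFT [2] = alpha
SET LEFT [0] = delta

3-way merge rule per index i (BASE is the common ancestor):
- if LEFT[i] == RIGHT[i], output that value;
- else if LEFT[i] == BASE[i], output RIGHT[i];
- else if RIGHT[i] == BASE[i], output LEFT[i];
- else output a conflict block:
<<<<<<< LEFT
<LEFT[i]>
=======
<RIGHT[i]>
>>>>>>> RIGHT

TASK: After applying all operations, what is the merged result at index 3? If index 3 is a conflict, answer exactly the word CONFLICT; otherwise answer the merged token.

Final LEFT:  [delta, lima, alpha, juliet, charlie]
Final RIGHT: [alpha, lima, juliet, india, charlie]
i=0: BASE=lima L=delta R=alpha all differ -> CONFLICT
i=1: L=lima R=lima -> agree -> lima
i=2: BASE=golf L=alpha R=juliet all differ -> CONFLICT
i=3: BASE=delta L=juliet R=india all differ -> CONFLICT
i=4: L=charlie R=charlie -> agree -> charlie
Index 3 -> CONFLICT

Answer: CONFLICT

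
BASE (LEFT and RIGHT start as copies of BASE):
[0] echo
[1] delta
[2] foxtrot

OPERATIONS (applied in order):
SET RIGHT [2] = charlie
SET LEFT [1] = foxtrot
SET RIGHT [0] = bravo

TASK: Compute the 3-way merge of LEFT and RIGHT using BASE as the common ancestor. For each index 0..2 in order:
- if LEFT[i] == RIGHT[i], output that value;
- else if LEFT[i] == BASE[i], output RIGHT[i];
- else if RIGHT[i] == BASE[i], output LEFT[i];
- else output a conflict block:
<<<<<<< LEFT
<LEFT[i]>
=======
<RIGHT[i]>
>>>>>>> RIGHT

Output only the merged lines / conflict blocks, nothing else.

Final LEFT:  [echo, foxtrot, foxtrot]
Final RIGHT: [bravo, delta, charlie]
i=0: L=echo=BASE, R=bravo -> take RIGHT -> bravo
i=1: L=foxtrot, R=delta=BASE -> take LEFT -> foxtrot
i=2: L=foxtrot=BASE, R=charlie -> take RIGHT -> charlie

Answer: bravo
foxtrot
charlie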